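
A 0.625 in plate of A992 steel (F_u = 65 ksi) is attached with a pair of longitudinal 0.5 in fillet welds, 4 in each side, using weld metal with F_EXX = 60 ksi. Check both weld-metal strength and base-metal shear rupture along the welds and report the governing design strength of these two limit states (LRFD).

φR_n ≈ 76.4 kip (weld metal governs)

t_e = 0.707 × 0.5 = 0.3535 in; L = 8 in.
Weld metal: φR_n = 0.75 × 0.6 × 60 × 0.3535 × 8 = 76.36 kip.
Base metal (shear rupture): φR_n = 0.75 × 0.6 × 65 × 0.625 × 8 = 146.2 kip.
Governing: weld metal.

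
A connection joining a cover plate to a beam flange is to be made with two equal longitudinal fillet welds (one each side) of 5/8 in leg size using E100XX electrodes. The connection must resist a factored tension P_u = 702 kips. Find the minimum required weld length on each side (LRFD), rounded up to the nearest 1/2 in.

E100XX → F_EXX = 100 ksi.
Throat t_e = 0.707 × 0.625 = 0.4419 in.
φr_n = 0.75 × 0.6 × 100 × 0.4419 = 19.88 kips/in.
L_req = P_u / φr_n = 702 / 19.88 = 35.3 in total.
Per side: 35.3 / 2 = 17.65 in.
Round up → use L = 18 in on each side.

L = 18 in on each side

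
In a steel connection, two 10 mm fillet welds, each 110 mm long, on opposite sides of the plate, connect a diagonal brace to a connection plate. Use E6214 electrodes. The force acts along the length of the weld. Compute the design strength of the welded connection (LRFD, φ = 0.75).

E62XX → F_EXX = 620 MPa.
Effective throat t_e = 0.707 × 10 = 7.07 mm.
Total length L = 220 mm; A_we = 7.07 × 220 = 1555 mm².
F_nw = 0.6 F_EXX = 0.6 × 620 = 372 MPa.
φR_n = 0.75 × 372 × 1555 × 10⁻³ = 434 kN.

φR_n ≈ 434 kN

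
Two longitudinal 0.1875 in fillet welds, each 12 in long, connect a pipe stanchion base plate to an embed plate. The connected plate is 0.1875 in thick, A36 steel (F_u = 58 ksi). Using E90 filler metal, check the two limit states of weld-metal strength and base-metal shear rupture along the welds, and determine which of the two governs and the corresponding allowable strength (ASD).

R_n/Ω ≈ 78.3 kips (base-metal shear rupture governs)

E90XX → F_EXX = 90 ksi.
t_e = 0.707 × 0.1875 = 0.1326 in; L = 24 in.
Weld metal: R_n/Ω = (1/2.0) × 0.6 × 90 × 0.1326 × 24 = 85.9 kips.
Base metal (shear rupture): R_n/Ω = (1/2.0) × 0.6 × 58 × 0.1875 × 24 = 78.3 kips.
Governing: base-metal shear rupture.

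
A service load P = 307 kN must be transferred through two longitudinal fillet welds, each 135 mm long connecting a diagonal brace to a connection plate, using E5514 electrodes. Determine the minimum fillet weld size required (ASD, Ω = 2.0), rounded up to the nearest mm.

E55XX → F_EXX = 550 MPa.
Total weld length L = 270 mm.
Required throat t_e = P × Ω / (0.6 F_EXX × L) = 307 × 2.0 / (0.6 × 550 × 270 × 10⁻³) = 6.891 mm.
Required leg w = t_e / 0.707 = 9.747 mm → use 10 mm.

w = 10 mm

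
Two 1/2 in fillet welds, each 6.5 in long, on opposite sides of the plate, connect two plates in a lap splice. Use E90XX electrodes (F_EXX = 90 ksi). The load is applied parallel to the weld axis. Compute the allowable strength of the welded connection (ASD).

R_n/Ω ≈ 124 kips

Effective throat t_e = 0.707 × 0.5 = 0.3535 in.
Total length L = 13 in; A_we = 0.3535 × 13 = 4.595 in².
F_nw = 0.6 F_EXX = 0.6 × 90 = 54 ksi.
R_n = 54 × 4.595 = 248.2 kips; R_n/Ω = 248.2/2.0 = 124.1 kips.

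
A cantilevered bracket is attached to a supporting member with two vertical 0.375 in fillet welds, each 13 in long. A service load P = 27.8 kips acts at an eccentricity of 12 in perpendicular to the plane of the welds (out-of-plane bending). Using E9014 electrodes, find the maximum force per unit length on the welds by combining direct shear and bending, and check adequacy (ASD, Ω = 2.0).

E90XX → F_EXX = 90 ksi.
L_w = 2 × 13 = 26 in; section modulus (unit throat) S = 2 × L²/6 = 56.33 in².
Direct shear f_v = P/L_w = 27.8/26 = 1.069 kip/in.
Moment M = P × e = 27.8 × 12 = 333.6 kip·in; bending f_b = M/S = 5.922 kip/in.
f_max = √(f_v² + f_b²) = √(1.069² + 5.922²) = 6.018 kip/in.
r_n/Ω = (1/2.0) × 0.6 × 90 × (0.707 × 0.375) = 7.158 kip/in → adequate.

f_max ≈ 6.02 kip/in; adequate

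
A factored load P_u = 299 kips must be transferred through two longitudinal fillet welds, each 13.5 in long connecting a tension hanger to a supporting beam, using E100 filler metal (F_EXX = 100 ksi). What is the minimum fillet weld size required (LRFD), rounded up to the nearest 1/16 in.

Total weld length L = 27 in.
Required throat t_e = P_u / (φ × 0.6 F_EXX × L) = 299 / (0.75 × 0.6 × 100 × 27) = 0.2461 in.
Required leg w = t_e / 0.707 = 0.3481 in → use 3/8 in.

w = 3/8 in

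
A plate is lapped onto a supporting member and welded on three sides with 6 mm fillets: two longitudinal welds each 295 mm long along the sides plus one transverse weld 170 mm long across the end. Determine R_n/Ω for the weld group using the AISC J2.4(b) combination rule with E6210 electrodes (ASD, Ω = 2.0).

R_n/Ω ≈ 600 kN

E62XX → F_EXX = 620 MPa.
t_e = 0.707 × 6 = 4.242 mm.
R_nwl = 0.6 × 620 × 4.242 × 590 × 10⁻³ = 931 kN (longitudinal, 2 welds).
R_nwt = 0.6 × 620 × 4.242 × 170 × 10⁻³ = 268.3 kN (transverse, base value).
(i) R_nwl + R_nwt = 1199 kN; (ii) 0.85 R_nwl + 1.5 R_nwt = 1194 kN.
R_n = max = 1199 kN [governs: (i)]; R_n/Ω = 599.6 kN.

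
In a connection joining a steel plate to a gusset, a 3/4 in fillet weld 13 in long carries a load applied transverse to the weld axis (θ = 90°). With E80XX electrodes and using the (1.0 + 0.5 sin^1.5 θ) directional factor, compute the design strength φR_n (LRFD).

φR_n ≈ 372 kips

E80XX → F_EXX = 80 ksi.
t_e = 0.707 × 0.75 = 0.5302 in; A_we = 0.5302 × 13 = 6.893 in².
Directional factor: 1.0 + 0.5 sin^1.5(90°) = 1.5.
F_nw = 0.6 × 80 × 1.5 = 72 ksi.
φR_n = 0.75 × 72 × 6.893 = 372.2 kips.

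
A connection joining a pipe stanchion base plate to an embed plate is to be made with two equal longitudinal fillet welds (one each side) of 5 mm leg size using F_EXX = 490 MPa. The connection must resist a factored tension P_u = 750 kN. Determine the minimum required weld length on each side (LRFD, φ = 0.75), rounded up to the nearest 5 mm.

L = 485 mm on each side

Throat t_e = 0.707 × 5 = 3.535 mm.
φr_n = 0.75 × 0.6 × 490 × 3.535 × 10⁻³ = 0.7795 kN/mm.
L_req = P_u / φr_n = 750 / 0.7795 = 962.2 mm total.
Per side: 962.2 / 2 = 481.1 mm.
Round up → use L = 485 mm on each side.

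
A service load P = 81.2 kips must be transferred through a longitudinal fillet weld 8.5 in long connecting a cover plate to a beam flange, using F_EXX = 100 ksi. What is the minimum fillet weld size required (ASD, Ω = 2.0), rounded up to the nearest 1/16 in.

Total weld length L = 8.5 in.
Required throat t_e = P × Ω / (0.6 F_EXX × L) = 81.2 × 2.0 / (0.6 × 100 × 8.5) = 0.3184 in.
Required leg w = t_e / 0.707 = 0.4504 in → use 1/2 in.

w = 1/2 in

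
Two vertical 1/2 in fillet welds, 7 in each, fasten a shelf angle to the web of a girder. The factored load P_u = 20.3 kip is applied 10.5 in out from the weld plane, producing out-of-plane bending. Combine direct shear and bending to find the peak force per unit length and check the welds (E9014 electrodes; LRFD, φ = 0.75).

E90XX → F_EXX = 90 ksi.
L_w = 2 × 7 = 14 in; section modulus (unit throat) S = 2 × L²/6 = 16.33 in².
Direct shear f_v = P/L_w = 20.3/14 = 1.45 kip/in.
Moment M = P × e = 20.3 × 10.5 = 213.15 kip·in; bending f_b = M/S = 13.05 kip/in.
f_max = √(f_v² + f_b²) = √(1.45² + 13.05²) = 13.13 kip/in.
φr_n = 0.75 × 0.6 × 90 × (0.707 × 0.5) = 14.32 kip/in → adequate.

f_max ≈ 13.1 kip/in; adequate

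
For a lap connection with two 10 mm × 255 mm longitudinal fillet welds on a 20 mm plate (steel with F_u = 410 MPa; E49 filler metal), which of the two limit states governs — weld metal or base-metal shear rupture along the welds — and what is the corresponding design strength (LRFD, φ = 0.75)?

φR_n ≈ 795 kN (weld metal governs)

E49XX → F_EXX = 490 MPa.
t_e = 0.707 × 10 = 7.07 mm; L = 510 mm.
Weld metal: φR_n = 0.75 × 0.6 × 490 × 7.07 × 510 × 10⁻³ = 795.1 kN.
Base metal (shear rupture): φR_n = 0.75 × 0.6 × 410 × 20 × 510 × 10⁻³ = 1882 kN.
Governing: weld metal.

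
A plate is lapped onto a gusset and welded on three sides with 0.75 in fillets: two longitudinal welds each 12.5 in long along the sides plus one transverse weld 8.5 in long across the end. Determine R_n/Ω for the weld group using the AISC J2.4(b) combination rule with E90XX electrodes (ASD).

R_n/Ω ≈ 487 kip

E90XX → F_EXX = 90 ksi.
t_e = 0.707 × 0.75 = 0.5302 in.
R_nwl = 0.6 × 90 × 0.5302 × 25 = 715.8 kip (longitudinal, 2 welds).
R_nwt = 0.6 × 90 × 0.5302 × 8.5 = 243.4 kip (transverse, base value).
(i) R_nwl + R_nwt = 959.2 kip; (ii) 0.85 R_nwl + 1.5 R_nwt = 973.5 kip.
R_n = max = 973.5 kip [governs: (ii)]; R_n/Ω = 486.8 kip.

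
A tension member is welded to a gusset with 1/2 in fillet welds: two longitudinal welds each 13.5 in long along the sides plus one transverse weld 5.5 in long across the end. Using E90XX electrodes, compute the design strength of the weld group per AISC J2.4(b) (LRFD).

E90XX → F_EXX = 90 ksi.
t_e = 0.707 × 0.5 = 0.3535 in.
R_nwl = 0.6 × 90 × 0.3535 × 27 = 515.4 kip (longitudinal, 2 welds).
R_nwt = 0.6 × 90 × 0.3535 × 5.5 = 105 kip (transverse, base value).
(i) R_nwl + R_nwt = 620.4 kip; (ii) 0.85 R_nwl + 1.5 R_nwt = 595.6 kip.
R_n = max = 620.4 kip [governs: (i)]; φR_n = 465.3 kip.

φR_n ≈ 465 kip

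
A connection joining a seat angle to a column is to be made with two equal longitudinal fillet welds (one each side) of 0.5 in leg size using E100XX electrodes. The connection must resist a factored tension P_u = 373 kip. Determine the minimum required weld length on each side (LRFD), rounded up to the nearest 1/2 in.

L = 12 in on each side

E100XX → F_EXX = 100 ksi.
Throat t_e = 0.707 × 0.5 = 0.3535 in.
φr_n = 0.75 × 0.6 × 100 × 0.3535 = 15.91 kip/in.
L_req = P_u / φr_n = 373 / 15.91 = 23.45 in total.
Per side: 23.45 / 2 = 11.72 in.
Round up → use L = 12 in on each side.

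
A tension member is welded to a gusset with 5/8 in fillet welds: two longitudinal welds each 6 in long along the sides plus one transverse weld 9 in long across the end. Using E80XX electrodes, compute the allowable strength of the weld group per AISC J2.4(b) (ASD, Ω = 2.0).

R_n/Ω ≈ 251 kip

E80XX → F_EXX = 80 ksi.
t_e = 0.707 × 0.625 = 0.4419 in.
R_nwl = 0.6 × 80 × 0.4419 × 12 = 254.5 kip (longitudinal, 2 welds).
R_nwt = 0.6 × 80 × 0.4419 × 9 = 190.9 kip (transverse, base value).
(i) R_nwl + R_nwt = 445.4 kip; (ii) 0.85 R_nwl + 1.5 R_nwt = 502.7 kip.
R_n = max = 502.7 kip [governs: (ii)]; R_n/Ω = 251.3 kip.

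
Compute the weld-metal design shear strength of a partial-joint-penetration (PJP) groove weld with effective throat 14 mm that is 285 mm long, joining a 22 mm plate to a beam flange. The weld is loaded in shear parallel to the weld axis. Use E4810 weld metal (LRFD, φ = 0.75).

φR_n ≈ 862 kN

E48XX → F_EXX = 480 MPa.
Effective throat (given) t_e = 14 mm.
A_we = 14 × 285 = 3990 mm².
F_nw = 0.6 F_EXX = 288 MPa.
φR_n = 0.75 × 288 × 3990 × 10⁻³ = 861.8 kN.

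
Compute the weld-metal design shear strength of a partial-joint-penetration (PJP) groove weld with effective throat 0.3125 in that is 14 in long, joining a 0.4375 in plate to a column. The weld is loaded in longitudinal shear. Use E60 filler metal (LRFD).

E60XX → F_EXX = 60 ksi.
Effective throat (given) t_e = 0.3125 in.
A_we = 0.3125 × 14 = 4.375 in².
F_nw = 0.6 F_EXX = 36 ksi.
φR_n = 0.75 × 36 × 4.375 = 118.1 kips.

φR_n ≈ 118 kips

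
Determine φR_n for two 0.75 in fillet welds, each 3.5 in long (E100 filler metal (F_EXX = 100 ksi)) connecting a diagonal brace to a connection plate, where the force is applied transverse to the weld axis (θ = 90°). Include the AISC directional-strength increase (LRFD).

φR_n ≈ 251 kip

t_e = 0.707 × 0.75 = 0.5302 in; A_we = 0.5302 × 7 = 3.712 in².
Directional factor: 1.0 + 0.5 sin^1.5(90°) = 1.5.
F_nw = 0.6 × 100 × 1.5 = 90 ksi.
φR_n = 0.75 × 90 × 3.712 = 250.5 kip.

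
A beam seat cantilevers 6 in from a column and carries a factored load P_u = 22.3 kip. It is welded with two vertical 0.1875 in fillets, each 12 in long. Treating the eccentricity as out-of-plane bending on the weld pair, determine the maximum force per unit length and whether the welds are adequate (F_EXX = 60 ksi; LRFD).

f_max ≈ 2.94 kip/in; adequate

L_w = 2 × 12 = 24 in; section modulus (unit throat) S = 2 × L²/6 = 48 in².
Direct shear f_v = P/L_w = 22.3/24 = 0.9292 kip/in.
Moment M = P × e = 22.3 × 6 = 133.8 kip·in; bending f_b = M/S = 2.788 kip/in.
f_max = √(f_v² + f_b²) = √(0.9292² + 2.788²) = 2.938 kip/in.
φr_n = 0.75 × 0.6 × 60 × (0.707 × 0.1875) = 3.579 kip/in → adequate.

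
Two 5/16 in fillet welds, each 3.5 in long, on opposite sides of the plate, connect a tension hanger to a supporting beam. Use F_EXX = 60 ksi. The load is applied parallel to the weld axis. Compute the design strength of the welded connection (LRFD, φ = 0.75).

φR_n ≈ 41.8 kip

Effective throat t_e = 0.707 × 0.3125 = 0.2209 in.
Total length L = 7 in; A_we = 0.2209 × 7 = 1.547 in².
F_nw = 0.6 F_EXX = 0.6 × 60 = 36 ksi.
φR_n = 0.75 × 36 × 1.547 = 41.76 kip.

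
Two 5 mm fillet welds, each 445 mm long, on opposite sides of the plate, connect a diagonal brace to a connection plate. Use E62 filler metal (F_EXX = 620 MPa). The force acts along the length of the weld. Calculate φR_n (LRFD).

Effective throat t_e = 0.707 × 5 = 3.535 mm.
Total length L = 890 mm; A_we = 3.535 × 890 = 3146 mm².
F_nw = 0.6 F_EXX = 0.6 × 620 = 372 MPa.
φR_n = 0.75 × 372 × 3146 × 10⁻³ = 877.8 kN.

φR_n ≈ 878 kN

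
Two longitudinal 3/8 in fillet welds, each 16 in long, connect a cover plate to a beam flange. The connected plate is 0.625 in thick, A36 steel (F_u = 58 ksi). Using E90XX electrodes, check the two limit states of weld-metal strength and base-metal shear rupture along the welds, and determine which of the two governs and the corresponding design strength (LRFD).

E90XX → F_EXX = 90 ksi.
t_e = 0.707 × 0.375 = 0.2651 in; L = 32 in.
Weld metal: φR_n = 0.75 × 0.6 × 90 × 0.2651 × 32 = 343.6 kips.
Base metal (shear rupture): φR_n = 0.75 × 0.6 × 58 × 0.625 × 32 = 522 kips.
Governing: weld metal.

φR_n ≈ 344 kips (weld metal governs)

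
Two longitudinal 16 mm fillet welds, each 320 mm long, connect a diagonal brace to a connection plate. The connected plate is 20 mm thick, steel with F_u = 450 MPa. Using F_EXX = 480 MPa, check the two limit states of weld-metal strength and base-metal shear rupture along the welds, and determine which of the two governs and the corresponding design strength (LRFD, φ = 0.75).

t_e = 0.707 × 16 = 11.31 mm; L = 640 mm.
Weld metal: φR_n = 0.75 × 0.6 × 480 × 11.31 × 640 × 10⁻³ = 1564 kN.
Base metal (shear rupture): φR_n = 0.75 × 0.6 × 450 × 20 × 640 × 10⁻³ = 2592 kN.
Governing: weld metal.

φR_n ≈ 1560 kN (weld metal governs)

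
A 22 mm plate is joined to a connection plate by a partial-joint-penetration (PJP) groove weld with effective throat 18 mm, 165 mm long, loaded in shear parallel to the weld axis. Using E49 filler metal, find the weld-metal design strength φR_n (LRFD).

E49XX → F_EXX = 490 MPa.
Effective throat (given) t_e = 18 mm.
A_we = 18 × 165 = 2970 mm².
F_nw = 0.6 F_EXX = 294 MPa.
φR_n = 0.75 × 294 × 2970 × 10⁻³ = 654.9 kN.

φR_n ≈ 655 kN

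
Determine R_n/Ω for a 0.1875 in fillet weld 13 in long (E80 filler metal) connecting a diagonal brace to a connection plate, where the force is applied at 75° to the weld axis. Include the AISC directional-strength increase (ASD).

R_n/Ω ≈ 61 kip

E80XX → F_EXX = 80 ksi.
t_e = 0.707 × 0.1875 = 0.1326 in; A_we = 0.1326 × 13 = 1.723 in².
Directional factor: 1.0 + 0.5 sin^1.5(75°) = 1.475.
F_nw = 0.6 × 80 × 1.475 = 70.78 ksi.
R_n/Ω = (70.78 × 1.723) / 2.0 = 60.99 kip.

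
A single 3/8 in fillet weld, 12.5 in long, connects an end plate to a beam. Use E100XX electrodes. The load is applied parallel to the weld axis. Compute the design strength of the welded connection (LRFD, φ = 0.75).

φR_n ≈ 149 kip

E100XX → F_EXX = 100 ksi.
Effective throat t_e = 0.707 × 0.375 = 0.2651 in.
Total length L = 12.5 in; A_we = 0.2651 × 12.5 = 3.314 in².
F_nw = 0.6 F_EXX = 0.6 × 100 = 60 ksi.
φR_n = 0.75 × 60 × 3.314 = 149.1 kip.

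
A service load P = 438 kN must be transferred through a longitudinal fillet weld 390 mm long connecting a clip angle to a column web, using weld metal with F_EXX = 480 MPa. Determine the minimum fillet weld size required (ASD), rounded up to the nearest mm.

Total weld length L = 390 mm.
Required throat t_e = P × Ω / (0.6 F_EXX × L) = 438 × 2.0 / (0.6 × 480 × 390 × 10⁻³) = 7.799 mm.
Required leg w = t_e / 0.707 = 11.03 mm → use 12 mm.

w = 12 mm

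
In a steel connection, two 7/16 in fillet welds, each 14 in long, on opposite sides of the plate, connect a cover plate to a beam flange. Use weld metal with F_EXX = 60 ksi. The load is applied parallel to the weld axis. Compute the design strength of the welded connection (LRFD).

φR_n ≈ 234 kips

Effective throat t_e = 0.707 × 0.4375 = 0.3093 in.
Total length L = 28 in; A_we = 0.3093 × 28 = 8.661 in².
F_nw = 0.6 F_EXX = 0.6 × 60 = 36 ksi.
φR_n = 0.75 × 36 × 8.661 = 233.8 kips.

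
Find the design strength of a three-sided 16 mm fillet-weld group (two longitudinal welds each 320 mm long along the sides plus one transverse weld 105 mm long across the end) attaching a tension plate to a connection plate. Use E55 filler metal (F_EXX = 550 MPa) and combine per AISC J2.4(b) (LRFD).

φR_n ≈ 2090 kN

t_e = 0.707 × 16 = 11.31 mm.
R_nwl = 0.6 × 550 × 11.31 × 640 × 10⁻³ = 2389 kN (longitudinal, 2 welds).
R_nwt = 0.6 × 550 × 11.31 × 105 × 10⁻³ = 392 kN (transverse, base value).
(i) R_nwl + R_nwt = 2781 kN; (ii) 0.85 R_nwl + 1.5 R_nwt = 2619 kN.
R_n = max = 2781 kN [governs: (i)]; φR_n = 2086 kN.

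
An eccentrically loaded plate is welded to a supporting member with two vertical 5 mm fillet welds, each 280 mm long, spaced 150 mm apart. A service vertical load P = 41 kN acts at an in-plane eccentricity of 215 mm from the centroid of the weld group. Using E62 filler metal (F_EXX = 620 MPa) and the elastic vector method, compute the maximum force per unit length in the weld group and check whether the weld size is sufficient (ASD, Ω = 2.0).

f_max ≈ 249 N/mm; adequate

Total weld length L_w = 560 mm. Treat welds as unit-width lines.
Polar moment about centroid: J = 2[d³/12 + d(b/2)²] = 2[280³/12 + 280×75²] = 6809000 mm³.
Direct shear f_v = P/L_w = 41×10³ / 560 = 73.21 N/mm (vertical).
Torsion M = P·e = 41×10³ × 215 = 8815000 N·mm.
Critical point at (x, y) = (75, 140) from centroid. f_tx = M·y/J = 181.3 N/mm; f_ty = M·x/J = 97.1 N/mm.
Resultant f_max = √[f_tx² + (f_v + f_ty)²] = √[181.3² + (73.21 + 97.1)²] = 248.7 N/mm.
Capacity per unit length: r_n/Ω = (1/2.0) × 0.6 × 620 × (0.707 × 5) = 657.5 N/mm.
248.7 ≤ 657.5 → adequate.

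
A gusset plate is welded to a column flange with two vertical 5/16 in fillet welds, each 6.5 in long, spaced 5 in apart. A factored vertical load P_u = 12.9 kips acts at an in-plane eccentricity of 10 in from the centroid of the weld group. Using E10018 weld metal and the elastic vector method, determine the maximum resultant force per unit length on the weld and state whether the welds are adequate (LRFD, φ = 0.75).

f_max ≈ 4.83 kip/in; adequate

E100XX → F_EXX = 100 ksi.
Total weld length L_w = 13 in. Treat welds as unit-width lines.
Polar moment about centroid: J = 2[d³/12 + d(b/2)²] = 2[6.5³/12 + 6.5×2.5²] = 127 in³.
Direct shear f_v = P/L_w = 12.9 / 13 = 0.9923 kip/in (vertical).
Torsion M = P·e = 12.9 × 10 = 129 kip·in.
Critical point at (x, y) = (2.5, 3.25) from centroid. f_tx = M·y/J = 3.301 kip/in; f_ty = M·x/J = 2.539 kip/in.
Resultant f_max = √[f_tx² + (f_v + f_ty)²] = √[3.301² + (0.9923 + 2.539)²] = 4.834 kip/in.
Capacity per unit length: φr_n = 0.75 × 0.6 × 100 × (0.707 × 0.3125) = 9.942 kip/in.
4.834 ≤ 9.942 → adequate.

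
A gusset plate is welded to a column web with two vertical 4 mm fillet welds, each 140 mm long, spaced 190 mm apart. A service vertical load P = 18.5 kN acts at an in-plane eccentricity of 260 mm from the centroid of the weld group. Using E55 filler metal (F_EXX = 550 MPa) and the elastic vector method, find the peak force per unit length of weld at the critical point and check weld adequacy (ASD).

Total weld length L_w = 280 mm. Treat welds as unit-width lines.
Polar moment about centroid: J = 2[d³/12 + d(b/2)²] = 2[140³/12 + 140×95²] = 2984000 mm³.
Direct shear f_v = P/L_w = 18.5×10³ / 280 = 66.07 N/mm (vertical).
Torsion M = P·e = 18.5×10³ × 260 = 4810000 N·mm.
Critical point at (x, y) = (95, 70) from centroid. f_tx = M·y/J = 112.8 N/mm; f_ty = M·x/J = 153.1 N/mm.
Resultant f_max = √[f_tx² + (f_v + f_ty)²] = √[112.8² + (66.07 + 153.1)²] = 246.5 N/mm.
Capacity per unit length: r_n/Ω = (1/2.0) × 0.6 × 550 × (0.707 × 4) = 466.6 N/mm.
246.5 ≤ 466.6 → adequate.

f_max ≈ 247 N/mm; adequate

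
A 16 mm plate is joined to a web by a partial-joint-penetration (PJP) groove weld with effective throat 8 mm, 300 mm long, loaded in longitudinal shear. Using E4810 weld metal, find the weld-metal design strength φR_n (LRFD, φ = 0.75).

φR_n ≈ 518 kN

E48XX → F_EXX = 480 MPa.
Effective throat (given) t_e = 8 mm.
A_we = 8 × 300 = 2400 mm².
F_nw = 0.6 F_EXX = 288 MPa.
φR_n = 0.75 × 288 × 2400 × 10⁻³ = 518.4 kN.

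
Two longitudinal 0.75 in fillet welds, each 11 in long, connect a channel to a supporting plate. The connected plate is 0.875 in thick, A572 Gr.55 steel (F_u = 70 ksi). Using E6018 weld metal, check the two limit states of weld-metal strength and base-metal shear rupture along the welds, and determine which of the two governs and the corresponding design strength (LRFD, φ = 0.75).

E60XX → F_EXX = 60 ksi.
t_e = 0.707 × 0.75 = 0.5302 in; L = 22 in.
Weld metal: φR_n = 0.75 × 0.6 × 60 × 0.5302 × 22 = 315 kips.
Base metal (shear rupture): φR_n = 0.75 × 0.6 × 70 × 0.875 × 22 = 606.4 kips.
Governing: weld metal.

φR_n ≈ 315 kips (weld metal governs)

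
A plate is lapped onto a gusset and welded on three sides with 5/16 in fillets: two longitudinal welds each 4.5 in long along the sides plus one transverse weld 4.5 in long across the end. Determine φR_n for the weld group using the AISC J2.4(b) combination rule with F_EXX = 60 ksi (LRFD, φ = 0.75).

t_e = 0.707 × 0.3125 = 0.2209 in.
R_nwl = 0.6 × 60 × 0.2209 × 9 = 71.58 kips (longitudinal, 2 welds).
R_nwt = 0.6 × 60 × 0.2209 × 4.5 = 35.79 kips (transverse, base value).
(i) R_nwl + R_nwt = 107.4 kips; (ii) 0.85 R_nwl + 1.5 R_nwt = 114.5 kips.
R_n = max = 114.5 kips [governs: (ii)]; φR_n = 85.9 kips.

φR_n ≈ 85.9 kips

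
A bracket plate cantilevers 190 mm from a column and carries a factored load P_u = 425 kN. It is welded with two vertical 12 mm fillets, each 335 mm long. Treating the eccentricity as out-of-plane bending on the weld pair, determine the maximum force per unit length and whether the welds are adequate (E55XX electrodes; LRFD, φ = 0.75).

E55XX → F_EXX = 550 MPa.
L_w = 2 × 335 = 670 mm; section modulus (unit throat) S = 2 × L²/6 = 37410 mm².
Direct shear f_v = P/L_w = 425×10³/670 = 634.3 N/mm.
Moment M = P × e = 425×10³ × 190 = 80750000 N·mm; bending f_b = M/S = 2159 N/mm.
f_max = √(f_v² + f_b²) = √(634.3² + 2159²) = 2250 N/mm.
φr_n = 0.75 × 0.6 × 550 × (0.707 × 12) = 2100 N/mm → NOT adequate.

f_max ≈ 2250 N/mm; NOT adequate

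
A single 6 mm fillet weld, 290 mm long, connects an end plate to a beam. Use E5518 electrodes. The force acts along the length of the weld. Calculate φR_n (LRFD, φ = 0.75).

φR_n ≈ 304 kN

E55XX → F_EXX = 550 MPa.
Effective throat t_e = 0.707 × 6 = 4.242 mm.
Total length L = 290 mm; A_we = 4.242 × 290 = 1230 mm².
F_nw = 0.6 F_EXX = 0.6 × 550 = 330 MPa.
φR_n = 0.75 × 330 × 1230 × 10⁻³ = 304.5 kN.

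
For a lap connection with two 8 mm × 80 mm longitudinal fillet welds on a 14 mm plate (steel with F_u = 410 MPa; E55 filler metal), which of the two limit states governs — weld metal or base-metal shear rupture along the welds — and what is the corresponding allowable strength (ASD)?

R_n/Ω ≈ 149 kN (weld metal governs)

E55XX → F_EXX = 550 MPa.
t_e = 0.707 × 8 = 5.656 mm; L = 160 mm.
Weld metal: R_n/Ω = (1/2.0) × 0.6 × 550 × 5.656 × 160 × 10⁻³ = 149.3 kN.
Base metal (shear rupture): R_n/Ω = (1/2.0) × 0.6 × 410 × 14 × 160 × 10⁻³ = 275.5 kN.
Governing: weld metal.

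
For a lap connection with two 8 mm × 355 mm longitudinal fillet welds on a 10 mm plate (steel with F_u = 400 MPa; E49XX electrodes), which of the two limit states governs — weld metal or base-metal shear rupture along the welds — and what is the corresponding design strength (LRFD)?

φR_n ≈ 885 kN (weld metal governs)

E49XX → F_EXX = 490 MPa.
t_e = 0.707 × 8 = 5.656 mm; L = 710 mm.
Weld metal: φR_n = 0.75 × 0.6 × 490 × 5.656 × 710 × 10⁻³ = 885.5 kN.
Base metal (shear rupture): φR_n = 0.75 × 0.6 × 400 × 10 × 710 × 10⁻³ = 1278 kN.
Governing: weld metal.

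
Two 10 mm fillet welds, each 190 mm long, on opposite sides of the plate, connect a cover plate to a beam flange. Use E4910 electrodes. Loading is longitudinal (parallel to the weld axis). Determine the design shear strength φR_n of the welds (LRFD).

φR_n ≈ 592 kN

E49XX → F_EXX = 490 MPa.
Effective throat t_e = 0.707 × 10 = 7.07 mm.
Total length L = 380 mm; A_we = 7.07 × 380 = 2687 mm².
F_nw = 0.6 F_EXX = 0.6 × 490 = 294 MPa.
φR_n = 0.75 × 294 × 2687 × 10⁻³ = 592.4 kN.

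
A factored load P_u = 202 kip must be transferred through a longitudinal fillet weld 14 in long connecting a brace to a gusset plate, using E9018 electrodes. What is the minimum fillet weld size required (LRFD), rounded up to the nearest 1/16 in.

w = 9/16 in

E90XX → F_EXX = 90 ksi.
Total weld length L = 14 in.
Required throat t_e = P_u / (φ × 0.6 F_EXX × L) = 202 / (0.75 × 0.6 × 90 × 14) = 0.3563 in.
Required leg w = t_e / 0.707 = 0.5039 in → use 9/16 in.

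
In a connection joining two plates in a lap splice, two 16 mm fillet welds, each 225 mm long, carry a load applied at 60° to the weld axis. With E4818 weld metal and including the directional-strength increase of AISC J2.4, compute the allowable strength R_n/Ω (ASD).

E48XX → F_EXX = 480 MPa.
t_e = 0.707 × 16 = 11.31 mm; A_we = 11.31 × 450 = 5090 mm².
Directional factor: 1.0 + 0.5 sin^1.5(60°) = 1.403.
F_nw = 0.6 × 480 × 1.403 = 404.1 MPa.
R_n/Ω = (404.1 × 5090) / 2.0 × 10⁻³ = 1028 kN.

R_n/Ω ≈ 1030 kN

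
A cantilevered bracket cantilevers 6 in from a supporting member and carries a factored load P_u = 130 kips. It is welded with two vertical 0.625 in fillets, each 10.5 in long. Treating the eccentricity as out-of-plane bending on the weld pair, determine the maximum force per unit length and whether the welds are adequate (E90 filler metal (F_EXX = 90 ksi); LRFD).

f_max ≈ 22.1 kip/in; NOT adequate

L_w = 2 × 10.5 = 21 in; section modulus (unit throat) S = 2 × L²/6 = 36.75 in².
Direct shear f_v = P/L_w = 130/21 = 6.19 kip/in.
Moment M = P × e = 130 × 6 = 780 kip·in; bending f_b = M/S = 21.22 kip/in.
f_max = √(f_v² + f_b²) = √(6.19² + 21.22²) = 22.11 kip/in.
φr_n = 0.75 × 0.6 × 90 × (0.707 × 0.625) = 17.9 kip/in → NOT adequate.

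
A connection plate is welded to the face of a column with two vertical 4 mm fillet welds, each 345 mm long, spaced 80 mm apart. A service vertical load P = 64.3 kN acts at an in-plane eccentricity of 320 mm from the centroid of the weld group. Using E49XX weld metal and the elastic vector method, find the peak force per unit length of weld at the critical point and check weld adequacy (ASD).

f_max ≈ 488 N/mm; NOT adequate

E49XX → F_EXX = 490 MPa.
Total weld length L_w = 690 mm. Treat welds as unit-width lines.
Polar moment about centroid: J = 2[d³/12 + d(b/2)²] = 2[345³/12 + 345×40²] = 7948000 mm³.
Direct shear f_v = P/L_w = 64.3×10³ / 690 = 93.19 N/mm (vertical).
Torsion M = P·e = 64.3×10³ × 320 = 20576000 N·mm.
Critical point at (x, y) = (40, 172.5) from centroid. f_tx = M·y/J = 446.6 N/mm; f_ty = M·x/J = 103.6 N/mm.
Resultant f_max = √[f_tx² + (f_v + f_ty)²] = √[446.6² + (93.19 + 103.6)²] = 488 N/mm.
Capacity per unit length: r_n/Ω = (1/2.0) × 0.6 × 490 × (0.707 × 4) = 415.7 N/mm.
488 > 415.7 → NOT adequate.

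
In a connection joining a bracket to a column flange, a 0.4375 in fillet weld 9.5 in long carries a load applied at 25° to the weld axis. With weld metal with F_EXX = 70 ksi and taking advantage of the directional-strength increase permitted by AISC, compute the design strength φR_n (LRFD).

t_e = 0.707 × 0.4375 = 0.3093 in; A_we = 0.3093 × 9.5 = 2.938 in².
Directional factor: 1.0 + 0.5 sin^1.5(25°) = 1.137.
F_nw = 0.6 × 70 × 1.137 = 47.77 ksi.
φR_n = 0.75 × 47.77 × 2.938 = 105.3 kip.

φR_n ≈ 105 kip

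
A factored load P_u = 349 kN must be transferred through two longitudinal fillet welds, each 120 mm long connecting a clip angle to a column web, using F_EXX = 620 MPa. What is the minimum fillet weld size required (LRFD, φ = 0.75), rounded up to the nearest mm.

w = 8 mm

Total weld length L = 240 mm.
Required throat t_e = P_u / (φ × 0.6 F_EXX × L) = 349 / (0.75 × 0.6 × 620 × 240 × 10⁻³) = 5.212 mm.
Required leg w = t_e / 0.707 = 7.372 mm → use 8 mm.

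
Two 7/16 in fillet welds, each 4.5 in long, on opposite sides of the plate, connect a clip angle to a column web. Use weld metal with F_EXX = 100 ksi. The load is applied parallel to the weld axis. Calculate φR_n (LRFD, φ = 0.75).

Effective throat t_e = 0.707 × 0.4375 = 0.3093 in.
Total length L = 9 in; A_we = 0.3093 × 9 = 2.784 in².
F_nw = 0.6 F_EXX = 0.6 × 100 = 60 ksi.
φR_n = 0.75 × 60 × 2.784 = 125.3 kip.

φR_n ≈ 125 kip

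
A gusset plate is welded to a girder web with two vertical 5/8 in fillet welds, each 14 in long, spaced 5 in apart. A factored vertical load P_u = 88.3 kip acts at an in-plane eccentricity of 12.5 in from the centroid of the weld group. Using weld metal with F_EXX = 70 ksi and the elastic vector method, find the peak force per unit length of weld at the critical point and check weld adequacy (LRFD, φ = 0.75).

f_max ≈ 14.3 kip/in; NOT adequate

Total weld length L_w = 28 in. Treat welds as unit-width lines.
Polar moment about centroid: J = 2[d³/12 + d(b/2)²] = 2[14³/12 + 14×2.5²] = 632.3 in³.
Direct shear f_v = P/L_w = 88.3 / 28 = 3.154 kip/in (vertical).
Torsion M = P·e = 88.3 × 12.5 = 1103.8 kip·in.
Critical point at (x, y) = (2.5, 7) from centroid. f_tx = M·y/J = 12.22 kip/in; f_ty = M·x/J = 4.364 kip/in.
Resultant f_max = √[f_tx² + (f_v + f_ty)²] = √[12.22² + (3.154 + 4.364)²] = 14.35 kip/in.
Capacity per unit length: φr_n = 0.75 × 0.6 × 70 × (0.707 × 0.625) = 13.92 kip/in.
14.35 > 13.92 → NOT adequate.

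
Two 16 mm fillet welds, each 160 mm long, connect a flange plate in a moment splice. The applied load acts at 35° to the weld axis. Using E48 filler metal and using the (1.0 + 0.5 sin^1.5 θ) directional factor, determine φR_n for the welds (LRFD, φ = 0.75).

E48XX → F_EXX = 480 MPa.
t_e = 0.707 × 16 = 11.31 mm; A_we = 11.31 × 320 = 3620 mm².
Directional factor: 1.0 + 0.5 sin^1.5(35°) = 1.217.
F_nw = 0.6 × 480 × 1.217 = 350.6 MPa.
φR_n = 0.75 × 350.6 × 3620 × 10⁻³ = 951.7 kN.

φR_n ≈ 952 kN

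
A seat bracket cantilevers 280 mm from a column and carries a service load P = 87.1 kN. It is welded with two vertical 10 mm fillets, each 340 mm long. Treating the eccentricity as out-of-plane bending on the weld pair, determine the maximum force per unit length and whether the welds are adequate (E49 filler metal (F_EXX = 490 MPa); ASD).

L_w = 2 × 340 = 680 mm; section modulus (unit throat) S = 2 × L²/6 = 38530 mm².
Direct shear f_v = P/L_w = 87.1×10³/680 = 128.1 N/mm.
Moment M = P × e = 87.1×10³ × 280 = 24388000 N·mm; bending f_b = M/S = 632.9 N/mm.
f_max = √(f_v² + f_b²) = √(128.1² + 632.9²) = 645.7 N/mm.
r_n/Ω = (1/2.0) × 0.6 × 490 × (0.707 × 10) = 1039 N/mm → adequate.

f_max ≈ 646 N/mm; adequate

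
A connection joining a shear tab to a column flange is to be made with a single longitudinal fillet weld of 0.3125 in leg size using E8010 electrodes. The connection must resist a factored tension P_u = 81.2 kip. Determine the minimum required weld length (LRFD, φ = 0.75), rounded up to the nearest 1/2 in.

L = 10.5 in

E80XX → F_EXX = 80 ksi.
Throat t_e = 0.707 × 0.3125 = 0.2209 in.
φr_n = 0.75 × 0.6 × 80 × 0.2209 = 7.954 kip/in.
L_req = P_u / φr_n = 81.2 / 7.954 = 10.21 in total.
Round up → use L = 10.5 in.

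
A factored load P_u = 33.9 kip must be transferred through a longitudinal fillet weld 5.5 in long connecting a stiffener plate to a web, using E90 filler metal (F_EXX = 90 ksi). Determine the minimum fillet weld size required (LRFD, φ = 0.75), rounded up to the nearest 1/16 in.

w = 1/4 in

Total weld length L = 5.5 in.
Required throat t_e = P_u / (φ × 0.6 F_EXX × L) = 33.9 / (0.75 × 0.6 × 90 × 5.5) = 0.1522 in.
Required leg w = t_e / 0.707 = 0.2153 in → use 1/4 in.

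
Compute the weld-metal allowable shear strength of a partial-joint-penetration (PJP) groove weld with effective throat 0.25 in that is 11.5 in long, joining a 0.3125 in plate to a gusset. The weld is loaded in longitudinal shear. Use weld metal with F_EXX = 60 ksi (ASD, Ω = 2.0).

R_n/Ω ≈ 51.8 kip

Effective throat (given) t_e = 0.25 in.
A_we = 0.25 × 11.5 = 2.875 in².
F_nw = 0.6 F_EXX = 36 ksi.
R_n/Ω = (36 × 2.875) / 2.0 = 51.75 kip.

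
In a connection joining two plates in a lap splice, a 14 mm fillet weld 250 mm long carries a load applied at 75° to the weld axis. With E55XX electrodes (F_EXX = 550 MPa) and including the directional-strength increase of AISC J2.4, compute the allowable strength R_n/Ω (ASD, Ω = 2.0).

t_e = 0.707 × 14 = 9.898 mm; A_we = 9.898 × 250 = 2474 mm².
Directional factor: 1.0 + 0.5 sin^1.5(75°) = 1.475.
F_nw = 0.6 × 550 × 1.475 = 486.6 MPa.
R_n/Ω = (486.6 × 2474) / 2.0 × 10⁻³ = 602.1 kN.

R_n/Ω ≈ 602 kN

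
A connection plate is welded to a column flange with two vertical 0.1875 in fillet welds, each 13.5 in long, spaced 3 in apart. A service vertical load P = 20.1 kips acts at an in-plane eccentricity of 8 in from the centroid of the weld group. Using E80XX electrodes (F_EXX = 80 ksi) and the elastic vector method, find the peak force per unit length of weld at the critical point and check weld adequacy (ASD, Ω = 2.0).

Total weld length L_w = 27 in. Treat welds as unit-width lines.
Polar moment about centroid: J = 2[d³/12 + d(b/2)²] = 2[13.5³/12 + 13.5×1.5²] = 470.8 in³.
Direct shear f_v = P/L_w = 20.1 / 27 = 0.7444 kip/in (vertical).
Torsion M = P·e = 20.1 × 8 = 160.8 kip·in.
Critical point at (x, y) = (1.5, 6.75) from centroid. f_tx = M·y/J = 2.305 kip/in; f_ty = M·x/J = 0.5123 kip/in.
Resultant f_max = √[f_tx² + (f_v + f_ty)²] = √[2.305² + (0.7444 + 0.5123)²] = 2.626 kip/in.
Capacity per unit length: r_n/Ω = (1/2.0) × 0.6 × 80 × (0.707 × 0.1875) = 3.181 kip/in.
2.626 ≤ 3.181 → adequate.

f_max ≈ 2.63 kip/in; adequate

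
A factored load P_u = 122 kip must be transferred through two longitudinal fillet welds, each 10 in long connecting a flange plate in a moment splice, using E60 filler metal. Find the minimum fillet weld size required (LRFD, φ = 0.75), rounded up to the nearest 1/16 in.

w = 3/8 in

E60XX → F_EXX = 60 ksi.
Total weld length L = 20 in.
Required throat t_e = P_u / (φ × 0.6 F_EXX × L) = 122 / (0.75 × 0.6 × 60 × 20) = 0.2259 in.
Required leg w = t_e / 0.707 = 0.3196 in → use 3/8 in.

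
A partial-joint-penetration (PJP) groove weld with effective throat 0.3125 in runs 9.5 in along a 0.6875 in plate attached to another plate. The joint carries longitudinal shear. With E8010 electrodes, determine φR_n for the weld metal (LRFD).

φR_n ≈ 107 kips

E80XX → F_EXX = 80 ksi.
Effective throat (given) t_e = 0.3125 in.
A_we = 0.3125 × 9.5 = 2.969 in².
F_nw = 0.6 F_EXX = 48 ksi.
φR_n = 0.75 × 48 × 2.969 = 106.9 kips.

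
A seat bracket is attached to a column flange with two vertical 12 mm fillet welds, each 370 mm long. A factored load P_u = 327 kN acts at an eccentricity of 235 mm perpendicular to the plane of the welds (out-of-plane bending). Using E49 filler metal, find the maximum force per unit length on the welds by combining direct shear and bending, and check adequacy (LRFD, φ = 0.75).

f_max ≈ 1740 N/mm; adequate

E49XX → F_EXX = 490 MPa.
L_w = 2 × 370 = 740 mm; section modulus (unit throat) S = 2 × L²/6 = 45630 mm².
Direct shear f_v = P/L_w = 327×10³/740 = 441.9 N/mm.
Moment M = P × e = 327×10³ × 235 = 76845000 N·mm; bending f_b = M/S = 1684 N/mm.
f_max = √(f_v² + f_b²) = √(441.9² + 1684²) = 1741 N/mm.
φr_n = 0.75 × 0.6 × 490 × (0.707 × 12) = 1871 N/mm → adequate.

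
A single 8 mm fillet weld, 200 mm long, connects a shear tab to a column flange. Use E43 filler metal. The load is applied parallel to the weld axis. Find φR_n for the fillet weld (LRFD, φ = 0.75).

E43XX → F_EXX = 430 MPa.
Effective throat t_e = 0.707 × 8 = 5.656 mm.
Total length L = 200 mm; A_we = 5.656 × 200 = 1131 mm².
F_nw = 0.6 F_EXX = 0.6 × 430 = 258 MPa.
φR_n = 0.75 × 258 × 1131 × 10⁻³ = 218.9 kN.

φR_n ≈ 219 kN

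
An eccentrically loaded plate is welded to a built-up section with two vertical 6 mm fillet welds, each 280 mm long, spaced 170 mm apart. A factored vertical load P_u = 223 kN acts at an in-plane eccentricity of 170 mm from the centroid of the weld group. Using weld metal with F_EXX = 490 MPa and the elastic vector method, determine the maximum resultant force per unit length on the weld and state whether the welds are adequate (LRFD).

Total weld length L_w = 560 mm. Treat welds as unit-width lines.
Polar moment about centroid: J = 2[d³/12 + d(b/2)²] = 2[280³/12 + 280×85²] = 7705000 mm³.
Direct shear f_v = P/L_w = 223×10³ / 560 = 398.2 N/mm (vertical).
Torsion M = P·e = 223×10³ × 170 = 37910000 N·mm.
Critical point at (x, y) = (85, 140) from centroid. f_tx = M·y/J = 688.9 N/mm; f_ty = M·x/J = 418.2 N/mm.
Resultant f_max = √[f_tx² + (f_v + f_ty)²] = √[688.9² + (398.2 + 418.2)²] = 1068 N/mm.
Capacity per unit length: φr_n = 0.75 × 0.6 × 490 × (0.707 × 6) = 935.4 N/mm.
1068 > 935.4 → NOT adequate.

f_max ≈ 1070 N/mm; NOT adequate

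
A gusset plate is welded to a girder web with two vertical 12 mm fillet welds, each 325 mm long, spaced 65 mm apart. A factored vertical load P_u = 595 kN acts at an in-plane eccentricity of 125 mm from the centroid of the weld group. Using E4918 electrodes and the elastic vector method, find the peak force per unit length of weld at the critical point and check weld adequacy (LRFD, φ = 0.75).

f_max ≈ 2290 N/mm; NOT adequate

E49XX → F_EXX = 490 MPa.
Total weld length L_w = 650 mm. Treat welds as unit-width lines.
Polar moment about centroid: J = 2[d³/12 + d(b/2)²] = 2[325³/12 + 325×32.5²] = 6408000 mm³.
Direct shear f_v = P/L_w = 595×10³ / 650 = 915.4 N/mm (vertical).
Torsion M = P·e = 595×10³ × 125 = 74375000 N·mm.
Critical point at (x, y) = (32.5, 162.5) from centroid. f_tx = M·y/J = 1886 N/mm; f_ty = M·x/J = 377.2 N/mm.
Resultant f_max = √[f_tx² + (f_v + f_ty)²] = √[1886² + (915.4 + 377.2)²] = 2287 N/mm.
Capacity per unit length: φr_n = 0.75 × 0.6 × 490 × (0.707 × 12) = 1871 N/mm.
2287 > 1871 → NOT adequate.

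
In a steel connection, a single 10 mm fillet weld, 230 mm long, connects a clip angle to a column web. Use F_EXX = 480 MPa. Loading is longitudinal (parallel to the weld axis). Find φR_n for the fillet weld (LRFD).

Effective throat t_e = 0.707 × 10 = 7.07 mm.
Total length L = 230 mm; A_we = 7.07 × 230 = 1626 mm².
F_nw = 0.6 F_EXX = 0.6 × 480 = 288 MPa.
φR_n = 0.75 × 288 × 1626 × 10⁻³ = 351.2 kN.

φR_n ≈ 351 kN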